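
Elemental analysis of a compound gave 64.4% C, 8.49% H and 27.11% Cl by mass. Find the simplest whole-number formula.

C7H11Cl

Assume 100 g: 64.4 g C, 8.49 g H, 27.11 g Cl.
Moles — C: 64.4 / 12.01 = 5.362 mol; H: 8.49 / 1.008 = 8.423 mol; Cl: 27.11 / 35.45 = 0.7647 mol
Ratios (÷ 0.7647): C 7.012, H 11.014, Cl 1.000
→ C7H11Cl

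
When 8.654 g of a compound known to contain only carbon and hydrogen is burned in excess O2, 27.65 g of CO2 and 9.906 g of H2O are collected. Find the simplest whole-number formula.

mol C = 27.65 / 44.01 = 0.6283; mass C = 0.6283 × 12.01 = 7.545 g
mol H = 2 × (9.906 / 18.02) = 1.099; mass H = 1.099 × 1.008 = 1.108 g
Smallest is C at 0.6283 mol; normalising gives C 1.000, H 1.750
Scaling by 4: C 4.00, H 7.00 → C4H7

C4H7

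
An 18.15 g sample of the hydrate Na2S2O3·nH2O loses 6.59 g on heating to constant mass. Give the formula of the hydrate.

Na2S2O3·5H2O

Mass of anhydrous Na2S2O3 = 18.15 − 6.59 = 11.56 g
mol H2O = 6.59 / 18.02 = 0.3657
Molar mass of Na2S2O3 = 158.12 g/mol → mol Na2S2O3 = 11.56 / 158.12 = 0.07311
n = 0.3657 / 0.07311 = 5.00 ≈ 5 → Na2S2O3·5H2O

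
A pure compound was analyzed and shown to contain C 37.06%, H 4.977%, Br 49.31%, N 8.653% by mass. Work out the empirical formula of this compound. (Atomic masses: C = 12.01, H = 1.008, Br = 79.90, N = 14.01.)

Assume 100 g: 37.06 g C, 4.977 g H, 49.31 g Br, 8.653 g N.
Moles — C: 37.06 / 12.01 = 3.086 mol; H: 4.977 / 1.008 = 4.938 mol; Br: 49.31 / 79.90 = 0.6171 mol; N: 8.653 / 14.01 = 0.6176 mol
Ratios (÷ 0.6171): C 5.000, H 8.001, Br 1.000, N 1.001
≈ 5:8:1:1 → C5H8BrN

C5H8BrN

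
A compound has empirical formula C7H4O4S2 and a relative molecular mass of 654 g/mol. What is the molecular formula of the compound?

Empirical-formula mass = 216.24 g/mol
n = 654 / 216.24 = 3.02 ≈ 3
Molecular formula = (C7H4O4S2)3 = C21H12O12S6

C21H12O12S6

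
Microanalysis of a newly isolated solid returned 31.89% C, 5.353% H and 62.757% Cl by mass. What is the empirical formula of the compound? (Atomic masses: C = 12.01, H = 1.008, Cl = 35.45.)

C3H6Cl2

Assume 100 g: 31.89 g C, 5.353 g H, 62.757 g Cl.
C: 31.89 g ÷ 12.01 g/mol = 2.655 mol
H: 5.353 g ÷ 1.008 g/mol = 5.311 mol
Cl: 62.757 g ÷ 35.45 g/mol = 1.77 mol
Ratios (÷ 1.77): C 1.500, H 3.000, Cl 1.000
Scaling by 2: C 3.00, H 6.00, Cl 2.00 → C3H6Cl2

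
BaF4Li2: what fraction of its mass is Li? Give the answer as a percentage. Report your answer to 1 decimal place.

6.1%

Molar mass = 1(137.33) + 4(19.00) + 2(6.94) = 227.210 g/mol
Mass of Li per mole = 2 × 6.94 = 13.880 g
% Li = 13.880 / 227.210 × 100 = 6.1%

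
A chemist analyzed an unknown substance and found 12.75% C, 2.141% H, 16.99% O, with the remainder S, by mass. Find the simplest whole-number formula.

CH2OS2

Assume 100 g: 12.75 g C, 2.141 g H, 16.99 g O, 68.119 g S.
Moles — C: 12.75 / 12.01 = 1.062 mol; H: 2.141 / 1.008 = 2.124 mol; O: 16.99 / 16.00 = 1.062 mol; S: 68.119 / 32.07 = 2.124 mol
Divide by the smallest (1.062 mol C): C 1.000, H 2.001, O 1.000, S 2.001
≈ 1:2:1:2 → CH2OS2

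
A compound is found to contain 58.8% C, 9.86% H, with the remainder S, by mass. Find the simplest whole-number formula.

C5H10S

Assume 100 g: 58.8 g C, 9.86 g H, 31.34 g S.
Moles — C: 58.8 / 12.01 = 4.896 mol; H: 9.86 / 1.008 = 9.782 mol; S: 31.34 / 32.07 = 0.9772 mol
Smallest is S at 0.9772 mol; normalising gives C 5.010, H 10.010, S 1.000
→ C5H10S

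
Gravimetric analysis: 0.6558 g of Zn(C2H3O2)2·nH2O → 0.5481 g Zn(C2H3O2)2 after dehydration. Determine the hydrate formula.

Mass of water lost = 0.6558 − 0.5481 = 0.1077 g → 0.1077 / 18.02 = 0.005977 mol H2O
Molar mass of Zn(C2H3O2)2 = 183.47 g/mol → mol Zn(C2H3O2)2 = 0.5481 / 183.47 = 0.002987
n = 0.005977 / 0.002987 = 2.00 ≈ 2 → Zn(C2H3O2)2·2H2O

Zn(C2H3O2)2·2H2O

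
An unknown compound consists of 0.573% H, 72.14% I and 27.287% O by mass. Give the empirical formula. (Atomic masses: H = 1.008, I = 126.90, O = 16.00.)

HIO3

Assume 100 g: 0.573 g H, 72.14 g I, 27.287 g O.
H: 0.573 g ÷ 1.008 g/mol = 0.5685 mol
I: 72.14 g ÷ 126.90 g/mol = 0.5685 mol
O: 27.287 g ÷ 16.00 g/mol = 1.705 mol
Ratios (÷ 0.5685): H 1.000, I 1.000, O 3.000
Ratio ≈ 1:1:3, so the empirical formula is HIO3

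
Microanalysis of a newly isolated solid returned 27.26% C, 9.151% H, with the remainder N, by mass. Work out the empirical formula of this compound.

CH4N2

Assume 100 g: 27.26 g C, 9.151 g H, 63.589 g N.
C: 27.26 g ÷ 12.01 g/mol = 2.27 mol
H: 9.151 g ÷ 1.008 g/mol = 9.078 mol
N: 63.589 g ÷ 14.01 g/mol = 4.539 mol
Ratios (÷ 2.27): C 1.000, H 4.000, N 2.000
Ratio ≈ 1:4:2, so the empirical formula is CH4N2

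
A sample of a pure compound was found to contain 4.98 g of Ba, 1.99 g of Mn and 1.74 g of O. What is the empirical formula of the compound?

BaMnO3

n(Ba) = 4.98/137.33 = 0.03626, n(Mn) = 1.99/54.94 = 0.03622, n(O) = 1.74/16.00 = 0.1087
Divide by the smallest (0.03622 mol Mn): Ba 1.001, Mn 1.000, O 3.002
→ BaMnO3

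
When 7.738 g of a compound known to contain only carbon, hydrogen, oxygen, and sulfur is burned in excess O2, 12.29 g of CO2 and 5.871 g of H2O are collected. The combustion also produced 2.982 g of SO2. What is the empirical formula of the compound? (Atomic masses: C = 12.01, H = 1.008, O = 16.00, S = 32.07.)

mol C = 12.29 / 44.01 = 0.2793; mass C = 0.2793 × 12.01 = 3.354 g
mol H = 2 × (5.871 / 18.02) = 0.6516; mass H = 0.6516 × 1.008 = 0.6568 g
mol S = 2.982 / 64.07 = 0.04654; mass S = 1.493 g
mass O = 7.738 − (5.503) = 2.235 g → mol O = 0.1397
Ratios (÷ 0.04654): C 6.000, H 14.000, O 3.001, S 1.000
≈ 6:14:3:1 → C6H14O3S

C6H14O3S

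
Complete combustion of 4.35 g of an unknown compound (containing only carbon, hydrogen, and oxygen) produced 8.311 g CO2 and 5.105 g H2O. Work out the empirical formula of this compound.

mol C = 8.311 / 44.01 = 0.1888; mass C = 0.1888 × 12.01 = 2.268 g
mol H = 2 × (5.105 / 18.02) = 0.5666; mass H = 0.5666 × 1.008 = 0.5711 g
mass O = 4.35 − (2.839) = 1.511 g → mol O = 0.09443
Ratios (÷ 0.09443): C 2.000, H 6.000, O 1.000
≈ 2:6:1 → C2H6O

C2H6O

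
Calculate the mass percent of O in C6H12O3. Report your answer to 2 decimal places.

36.32%

Molar mass = 6(12.01) + 12(1.008) + 3(16.00) = 132.156 g/mol
Mass of O per mole = 3 × 16.00 = 48.000 g
% O = 48.000 / 132.156 × 100 = 36.32%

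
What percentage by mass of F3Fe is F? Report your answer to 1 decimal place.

Molar mass = 3(19.00) + 1(55.85) = 112.850 g/mol
Mass of F per mole = 3 × 19.00 = 57.000 g
% F = 57.000 / 112.850 × 100 = 50.5%

50.5%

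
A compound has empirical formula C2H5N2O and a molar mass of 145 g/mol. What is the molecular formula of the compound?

C4H10N4O2

Empirical-formula mass = 73.08 g/mol
n = 145 / 73.08 = 1.98 ≈ 2
Molecular formula = (C2H5N2O)2 = C4H10N4O2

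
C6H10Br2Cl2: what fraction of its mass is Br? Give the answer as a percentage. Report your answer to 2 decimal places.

51.08%

Molar mass = 6(12.01) + 10(1.008) + 2(79.90) + 2(35.45) = 312.840 g/mol
Mass of Br per mole = 2 × 79.90 = 159.800 g
% Br = 159.800 / 312.840 × 100 = 51.08%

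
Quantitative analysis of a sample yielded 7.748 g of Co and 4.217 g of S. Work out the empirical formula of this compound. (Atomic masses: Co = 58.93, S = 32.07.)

Co: 7.748 g ÷ 58.93 g/mol = 0.1315 mol
S: 4.217 g ÷ 32.07 g/mol = 0.1315 mol
Smallest is Co at 0.1315 mol; normalising gives Co 1.000, S 1.000
≈ 1:1 → CoS

CoS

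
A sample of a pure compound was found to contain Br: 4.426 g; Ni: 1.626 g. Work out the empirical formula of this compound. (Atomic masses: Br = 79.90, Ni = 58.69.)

Br2Ni

Br: 4.426 g ÷ 79.90 g/mol = 0.05539 mol
Ni: 1.626 g ÷ 58.69 g/mol = 0.0277 mol
Divide by the smallest (0.0277 mol Ni): Br 1.999, Ni 1.000
≈ 2:1 → Br2Ni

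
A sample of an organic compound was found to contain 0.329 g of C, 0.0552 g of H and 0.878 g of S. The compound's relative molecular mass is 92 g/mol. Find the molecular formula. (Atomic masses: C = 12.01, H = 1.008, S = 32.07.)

C2H4S2

Moles — C: 0.329 / 12.01 = 0.02739 mol; H: 0.0552 / 1.008 = 0.05476 mol; S: 0.878 / 32.07 = 0.02738 mol
Divide by the smallest (0.02738 mol S): C 1.001, H 2.000, S 1.000
→ CH2S
Empirical-formula mass = 46.10 g/mol
n = 92 / 46.10 = 2.00 ≈ 2
Molecular formula = (CH2S)×2 = C2H4S2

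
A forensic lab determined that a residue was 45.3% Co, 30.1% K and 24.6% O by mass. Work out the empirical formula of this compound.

CoKO2

Assume 100 g: 45.3 g Co, 30.1 g K, 24.6 g O.
n(Co) = 45.3/58.93 = 0.7687, n(K) = 30.1/39.10 = 0.7698, n(O) = 24.6/16.00 = 1.538
Ratios (÷ 0.7687): Co 1.000, K 1.001, O 2.000
≈ 1:1:2 → CoKO2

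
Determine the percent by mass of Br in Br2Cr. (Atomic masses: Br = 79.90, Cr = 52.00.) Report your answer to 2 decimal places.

Molar mass = 2(79.90) + 1(52.00) = 211.800 g/mol
Mass of Br per mole = 2 × 79.90 = 159.800 g
% Br = 159.800 / 211.800 × 100 = 75.45%

75.45%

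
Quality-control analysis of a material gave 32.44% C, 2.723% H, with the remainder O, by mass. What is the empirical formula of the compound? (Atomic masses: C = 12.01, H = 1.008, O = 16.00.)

C2H2O3

Assume 100 g: 32.44 g C, 2.723 g H, 64.837 g O.
C: 32.44 g ÷ 12.01 g/mol = 2.701 mol
H: 2.723 g ÷ 1.008 g/mol = 2.701 mol
O: 64.837 g ÷ 16.00 g/mol = 4.052 mol
Ratios (÷ 2.701): C 1.000, H 1.000, O 1.500
Multiply by 2: C 2.00, H 2.00, O 3.00 → C2H2O3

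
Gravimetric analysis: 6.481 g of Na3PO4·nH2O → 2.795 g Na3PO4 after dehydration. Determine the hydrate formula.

Na3PO4·12H2O

Mass of water lost = 6.481 − 2.795 = 3.686 g → 3.686 / 18.02 = 0.2046 mol H2O
Molar mass of Na3PO4 = 163.94 g/mol → mol Na3PO4 = 2.795 / 163.94 = 0.01705
n = 0.2046 / 0.01705 = 12.00 ≈ 12 → Na3PO4·12H2O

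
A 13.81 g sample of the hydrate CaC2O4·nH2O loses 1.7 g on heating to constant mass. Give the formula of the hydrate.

CaC2O4·H2O

Mass of anhydrous CaC2O4 = 13.81 − 1.7 = 12.11 g
mol H2O = 1.7 / 18.02 = 0.09434
Molar mass of CaC2O4 = 128.10 g/mol → mol CaC2O4 = 12.11 / 128.10 = 0.09454
n = 0.09434 / 0.09454 = 1.00 ≈ 1 → CaC2O4·H2O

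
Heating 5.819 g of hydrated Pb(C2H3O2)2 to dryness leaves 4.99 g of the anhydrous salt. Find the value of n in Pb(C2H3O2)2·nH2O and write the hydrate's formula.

Pb(C2H3O2)2·3H2O

Mass of water lost = 5.819 − 4.99 = 0.829 g → 0.829 / 18.02 = 0.046 mol H2O
Molar mass of Pb(C2H3O2)2 = 325.29 g/mol → mol Pb(C2H3O2)2 = 4.99 / 325.29 = 0.01534
n = 0.046 / 0.01534 = 3.00 ≈ 3 → Pb(C2H3O2)2·3H2O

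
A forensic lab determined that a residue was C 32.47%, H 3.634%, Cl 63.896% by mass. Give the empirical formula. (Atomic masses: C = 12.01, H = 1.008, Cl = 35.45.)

Assume 100 g: 32.47 g C, 3.634 g H, 63.896 g Cl.
Moles — C: 32.47 / 12.01 = 2.704 mol; H: 3.634 / 1.008 = 3.605 mol; Cl: 63.896 / 35.45 = 1.802 mol
Ratios (÷ 1.802): C 1.500, H 2.000, Cl 1.000
Scaling by 2: C 3.00, H 4.00, Cl 2.00 → C3H4Cl2

C3H4Cl2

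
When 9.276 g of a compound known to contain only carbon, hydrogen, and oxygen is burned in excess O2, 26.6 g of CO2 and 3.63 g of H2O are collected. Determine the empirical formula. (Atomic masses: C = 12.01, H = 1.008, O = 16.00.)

mol C = 26.6 / 44.01 = 0.6044; mass C = 0.6044 × 12.01 = 7.259 g
mol H = 2 × (3.63 / 18.02) = 0.4029; mass H = 0.4029 × 1.008 = 0.4061 g
mass O = 9.276 − (7.665) = 1.611 g → mol O = 0.1007
Ratios (÷ 0.1007): C 6.003, H 4.001, O 1.000
→ C6H4O

C6H4O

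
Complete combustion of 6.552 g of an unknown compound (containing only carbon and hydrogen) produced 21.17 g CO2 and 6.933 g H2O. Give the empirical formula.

C5H8

mol C = 21.17 / 44.01 = 0.4810; mass C = 0.4810 × 12.01 = 5.777 g
mol H = 2 × (6.933 / 18.02) = 0.7695; mass H = 0.7695 × 1.008 = 0.7756 g
Ratios (÷ 0.481): C 1.000, H 1.600
×5: C 5.00, H 8.00 → C5H8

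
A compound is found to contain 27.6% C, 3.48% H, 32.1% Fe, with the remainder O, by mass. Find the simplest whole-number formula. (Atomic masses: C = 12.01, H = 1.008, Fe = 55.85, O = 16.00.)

C4H6FeO4

Assume 100 g: 27.6 g C, 3.48 g H, 32.1 g Fe, 36.82 g O.
n(C) = 27.6/12.01 = 2.298, n(H) = 3.48/1.008 = 3.452, n(Fe) = 32.1/55.85 = 0.5748, n(O) = 36.82/16.00 = 2.301
Smallest is Fe at 0.5748 mol; normalising gives C 3.998, H 6.007, Fe 1.000, O 4.004
→ C4H6FeO4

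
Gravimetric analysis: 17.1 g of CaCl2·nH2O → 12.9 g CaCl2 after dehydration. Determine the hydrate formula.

CaCl2·2H2O

Mass of water lost = 17.1 − 12.9 = 4.2 g → 4.2 / 18.02 = 0.2331 mol H2O
Molar mass of CaCl2 = 110.98 g/mol → mol CaCl2 = 12.9 / 110.98 = 0.1162
n = 0.2331 / 0.1162 = 2.01 ≈ 2 → CaCl2·2H2O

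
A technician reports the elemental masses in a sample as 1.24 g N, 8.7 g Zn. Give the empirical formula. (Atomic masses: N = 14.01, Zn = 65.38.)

n(N) = 1.24/14.01 = 0.08851, n(Zn) = 8.7/65.38 = 0.1331
Ratios (÷ 0.08851): N 1.000, Zn 1.503
Multiply by 2: N 2.00, Zn 3.01 → N2Zn3

N2Zn3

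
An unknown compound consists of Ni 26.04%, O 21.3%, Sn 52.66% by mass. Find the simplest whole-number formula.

NiO3Sn

Assume 100 g: 26.04 g Ni, 21.3 g O, 52.66 g Sn.
Moles — Ni: 26.04 / 58.69 = 0.4437 mol; O: 21.3 / 16.00 = 1.331 mol; Sn: 52.66 / 118.71 = 0.4436 mol
Divide by the smallest (0.4436 mol Sn): Ni 1.000, O 3.001, Sn 1.000
Ratio ≈ 1:3:1, so the empirical formula is NiO3Sn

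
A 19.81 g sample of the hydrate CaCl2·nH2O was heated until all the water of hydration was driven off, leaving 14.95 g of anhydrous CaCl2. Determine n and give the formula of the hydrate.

CaCl2·2H2O

Mass of water lost = 19.81 − 14.95 = 4.86 g → 4.86 / 18.02 = 0.2697 mol H2O
Molar mass of CaCl2 = 110.98 g/mol → mol CaCl2 = 14.95 / 110.98 = 0.1347
n = 0.2697 / 0.1347 = 2.00 ≈ 2 → CaCl2·2H2O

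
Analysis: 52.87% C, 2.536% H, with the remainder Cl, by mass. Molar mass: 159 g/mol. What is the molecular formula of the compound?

Assume 100 g: 52.87 g C, 2.536 g H, 44.594 g Cl.
n(C) = 52.87/12.01 = 4.402, n(H) = 2.536/1.008 = 2.516, n(Cl) = 44.594/35.45 = 1.258
Ratios (÷ 1.258): C 3.500, H 2.000, Cl 1.000
Multiply by 2: C 7.00, H 4.00, Cl 2.00 → C7H4Cl2
Empirical-formula mass = 159.00 g/mol
n = 159 / 159.00 = 1.00 ≈ 1
Molecular formula = empirical formula = C7H4Cl2

C7H4Cl2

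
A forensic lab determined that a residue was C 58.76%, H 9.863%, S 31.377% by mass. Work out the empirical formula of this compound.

C5H10S

Assume 100 g: 58.76 g C, 9.863 g H, 31.377 g S.
Moles — C: 58.76 / 12.01 = 4.893 mol; H: 9.863 / 1.008 = 9.785 mol; S: 31.377 / 32.07 = 0.9784 mol
Divide by the smallest (0.9784 mol S): C 5.001, H 10.001, S 1.000
≈ 5:10:1 → C5H10S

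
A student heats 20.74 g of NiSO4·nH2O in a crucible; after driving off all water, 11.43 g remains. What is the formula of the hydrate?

Mass of water lost = 20.74 − 11.43 = 9.31 g → 9.31 / 18.02 = 0.5166 mol H2O
Molar mass of NiSO4 = 154.76 g/mol → mol NiSO4 = 11.43 / 154.76 = 0.07386
n = 0.5166 / 0.07386 = 7.00 ≈ 7 → NiSO4·7H2O

NiSO4·7H2O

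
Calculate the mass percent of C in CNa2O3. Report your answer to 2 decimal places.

11.33%

Molar mass = 1(12.01) + 2(22.99) + 3(16.00) = 105.990 g/mol
Mass of C per mole = 1 × 12.01 = 12.010 g
% C = 12.010 / 105.990 × 100 = 11.33%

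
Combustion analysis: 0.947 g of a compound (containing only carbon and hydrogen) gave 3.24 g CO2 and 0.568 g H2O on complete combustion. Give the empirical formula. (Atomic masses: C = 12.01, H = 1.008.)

C7H6

mol C = 3.24 / 44.01 = 0.07362; mass C = 0.07362 × 12.01 = 0.8842 g
mol H = 2 × (0.568 / 18.02) = 0.06304; mass H = 0.06304 × 1.008 = 0.06355 g
Divide by the smallest (0.06304 mol H): C 1.168, H 1.000
Multiply by 6: C 7.01, H 6.00 → C7H6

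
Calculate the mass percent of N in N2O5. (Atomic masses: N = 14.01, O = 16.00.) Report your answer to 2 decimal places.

Molar mass = 2(14.01) + 5(16.00) = 108.020 g/mol
Mass of N per mole = 2 × 14.01 = 28.020 g
% N = 28.020 / 108.020 × 100 = 25.94%

25.94%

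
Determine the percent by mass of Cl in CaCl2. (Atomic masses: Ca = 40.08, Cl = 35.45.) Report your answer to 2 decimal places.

Molar mass = 1(40.08) + 2(35.45) = 110.980 g/mol
Mass of Cl per mole = 2 × 35.45 = 70.900 g
% Cl = 70.900 / 110.980 × 100 = 63.89%

63.89%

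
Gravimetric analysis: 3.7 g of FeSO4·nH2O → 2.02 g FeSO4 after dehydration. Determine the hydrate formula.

Mass of water lost = 3.7 − 2.02 = 1.68 g → 1.68 / 18.02 = 0.09323 mol H2O
Molar mass of FeSO4 = 151.92 g/mol → mol FeSO4 = 2.02 / 151.92 = 0.0133
n = 0.09323 / 0.0133 = 7.01 ≈ 7 → FeSO4·7H2O

FeSO4·7H2O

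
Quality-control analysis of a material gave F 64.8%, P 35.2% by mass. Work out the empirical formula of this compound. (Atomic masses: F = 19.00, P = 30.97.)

Assume 100 g: 64.8 g F, 35.2 g P.
F: 64.8 g ÷ 19.00 g/mol = 3.411 mol
P: 35.2 g ÷ 30.97 g/mol = 1.137 mol
Smallest is P at 1.137 mol; normalising gives F 3.001, P 1.000
Ratio ≈ 3:1, so the empirical formula is F3P

F3P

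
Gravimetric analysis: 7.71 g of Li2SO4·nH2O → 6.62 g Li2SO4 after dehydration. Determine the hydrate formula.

Mass of water lost = 7.71 − 6.62 = 1.09 g → 1.09 / 18.02 = 0.06049 mol H2O
Molar mass of Li2SO4 = 109.95 g/mol → mol Li2SO4 = 6.62 / 109.95 = 0.06021
n = 0.06049 / 0.06021 = 1.00 ≈ 1 → Li2SO4·H2O

Li2SO4·H2O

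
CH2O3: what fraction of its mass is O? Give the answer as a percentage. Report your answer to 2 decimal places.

77.39%

Molar mass = 1(12.01) + 2(1.008) + 3(16.00) = 62.026 g/mol
Mass of O per mole = 3 × 16.00 = 48.000 g
% O = 48.000 / 62.026 × 100 = 77.39%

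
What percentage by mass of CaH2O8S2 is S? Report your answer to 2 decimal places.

27.38%

Molar mass = 1(40.08) + 2(1.008) + 8(16.00) + 2(32.07) = 234.236 g/mol
Mass of S per mole = 2 × 32.07 = 64.140 g
% S = 64.140 / 234.236 × 100 = 27.38%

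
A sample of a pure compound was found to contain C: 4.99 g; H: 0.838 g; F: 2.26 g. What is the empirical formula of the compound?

Moles — C: 4.99 / 12.01 = 0.4155 mol; H: 0.838 / 1.008 = 0.8313 mol; F: 2.26 / 19.00 = 0.1189 mol
Divide by the smallest (0.1189 mol F): C 3.493, H 6.989, F 1.000
Multiply by 2: C 6.99, H 13.98, F 2.00 → C7H14F2

C7H14F2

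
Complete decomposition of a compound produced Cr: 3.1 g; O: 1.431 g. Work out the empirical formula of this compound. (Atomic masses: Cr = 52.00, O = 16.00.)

Moles — Cr: 3.1 / 52.00 = 0.05962 mol; O: 1.431 / 16.00 = 0.08944 mol
Ratios (÷ 0.05962): Cr 1.000, O 1.500
Multiply by 2: Cr 2.00, O 3.00 → Cr2O3

Cr2O3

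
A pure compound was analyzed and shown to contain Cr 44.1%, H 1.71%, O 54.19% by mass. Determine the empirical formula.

Assume 100 g: 44.1 g Cr, 1.71 g H, 54.19 g O.
Moles — Cr: 44.1 / 52.00 = 0.8481 mol; H: 1.71 / 1.008 = 1.696 mol; O: 54.19 / 16.00 = 3.387 mol
Ratios (÷ 0.8481): Cr 1.000, H 2.000, O 3.994
≈ 1:2:4 → CrH2O4

CrH2O4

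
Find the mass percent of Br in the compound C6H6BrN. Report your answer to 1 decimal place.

Molar mass = 6(12.01) + 6(1.008) + 1(79.90) + 1(14.01) = 172.018 g/mol
Mass of Br per mole = 1 × 79.90 = 79.900 g
% Br = 79.900 / 172.018 × 100 = 46.4%

46.4%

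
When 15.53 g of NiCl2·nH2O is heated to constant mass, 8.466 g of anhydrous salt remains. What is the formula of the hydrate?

Mass of water lost = 15.53 − 8.466 = 7.064 g → 7.064 / 18.02 = 0.392 mol H2O
Molar mass of NiCl2 = 129.59 g/mol → mol NiCl2 = 8.466 / 129.59 = 0.06533
n = 0.392 / 0.06533 = 6.00 ≈ 6 → NiCl2·6H2O

NiCl2·6H2O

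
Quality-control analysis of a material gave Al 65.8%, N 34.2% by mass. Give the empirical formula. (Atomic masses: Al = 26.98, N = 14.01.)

AlN

Assume 100 g: 65.8 g Al, 34.2 g N.
Moles — Al: 65.8 / 26.98 = 2.439 mol; N: 34.2 / 14.01 = 2.441 mol
Smallest is Al at 2.439 mol; normalising gives Al 1.000, N 1.001
≈ 1:1 → AlN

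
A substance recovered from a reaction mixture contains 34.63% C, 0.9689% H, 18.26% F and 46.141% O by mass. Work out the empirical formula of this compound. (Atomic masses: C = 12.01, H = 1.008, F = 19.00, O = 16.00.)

Assume 100 g: 34.63 g C, 0.9689 g H, 18.26 g F, 46.141 g O.
C: 34.63 g ÷ 12.01 g/mol = 2.883 mol
H: 0.9689 g ÷ 1.008 g/mol = 0.9612 mol
F: 18.26 g ÷ 19.00 g/mol = 0.9611 mol
O: 46.141 g ÷ 16.00 g/mol = 2.884 mol
Smallest is F at 0.9611 mol; normalising gives C 3.000, H 1.000, F 1.000, O 3.001
→ C3HFO3

C3HFO3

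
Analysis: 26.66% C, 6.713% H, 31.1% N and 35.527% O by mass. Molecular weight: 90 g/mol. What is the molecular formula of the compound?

Assume 100 g: 26.66 g C, 6.713 g H, 31.1 g N, 35.527 g O.
C: 26.66 g ÷ 12.01 g/mol = 2.22 mol
H: 6.713 g ÷ 1.008 g/mol = 6.66 mol
N: 31.1 g ÷ 14.01 g/mol = 2.22 mol
O: 35.527 g ÷ 16.00 g/mol = 2.22 mol
Ratios (÷ 2.22): C 1.000, H 3.000, N 1.000, O 1.000
→ CH3NO
Empirical-formula mass = 45.04 g/mol
n = 90 / 45.04 = 2.00 ≈ 2
Molecular formula = (CH3NO)×2 = C2H6N2O2

C2H6N2O2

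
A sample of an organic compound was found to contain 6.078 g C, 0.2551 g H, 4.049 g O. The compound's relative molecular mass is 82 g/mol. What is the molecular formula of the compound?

C4H2O2

n(C) = 6.078/12.01 = 0.5061, n(H) = 0.2551/1.008 = 0.2531, n(O) = 4.049/16.00 = 0.2531
Divide by the smallest (0.2531 mol O): C 2.000, H 1.000, O 1.000
≈ 2:1:1 → C2HO
Empirical-formula mass = 41.03 g/mol
n = 82 / 41.03 = 2.00 ≈ 2
Molecular formula = (C2HO)×2 = C4H2O2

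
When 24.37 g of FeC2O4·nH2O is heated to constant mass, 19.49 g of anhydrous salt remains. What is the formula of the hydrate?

FeC2O4·2H2O

Mass of water lost = 24.37 − 19.49 = 4.88 g → 4.88 / 18.02 = 0.2708 mol H2O
Molar mass of FeC2O4 = 143.87 g/mol → mol FeC2O4 = 19.49 / 143.87 = 0.1355
n = 0.2708 / 0.1355 = 2.00 ≈ 2 → FeC2O4·2H2O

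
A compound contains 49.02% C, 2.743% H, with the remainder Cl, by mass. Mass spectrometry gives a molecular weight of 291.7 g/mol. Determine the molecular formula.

C12H8Cl4

Assume 100 g: 49.02 g C, 2.743 g H, 48.237 g Cl.
C: 49.02 g ÷ 12.01 g/mol = 4.082 mol
H: 2.743 g ÷ 1.008 g/mol = 2.721 mol
Cl: 48.237 g ÷ 35.45 g/mol = 1.361 mol
Ratios (÷ 1.361): C 3.000, H 2.000, Cl 1.000
≈ 3:2:1 → C3H2Cl
Empirical-formula mass = 73.50 g/mol
n = 291.7 / 73.50 = 3.97 ≈ 4
Molecular formula = (C3H2Cl)×4 = C12H8Cl4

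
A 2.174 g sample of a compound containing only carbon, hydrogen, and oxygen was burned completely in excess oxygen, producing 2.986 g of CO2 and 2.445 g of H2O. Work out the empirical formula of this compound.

mol C = 2.986 / 44.01 = 0.06785; mass C = 0.06785 × 12.01 = 0.8149 g
mol H = 2 × (2.445 / 18.02) = 0.2714; mass H = 0.2714 × 1.008 = 0.2735 g
mass O = 2.174 − (1.088) = 1.086 g → mol O = 0.06785
Smallest is C at 0.06785 mol; normalising gives C 1.000, H 4.000, O 1.000
Ratio ≈ 1:4:1, so the empirical formula is CH4O

CH4O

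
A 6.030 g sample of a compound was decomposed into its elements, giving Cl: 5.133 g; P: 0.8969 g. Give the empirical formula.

Cl5P

Cl: 5.133 g ÷ 35.45 g/mol = 0.1448 mol
P: 0.8969 g ÷ 30.97 g/mol = 0.02896 mol
Divide by the smallest (0.02896 mol P): Cl 5.000, P 1.000
Ratio ≈ 5:1, so the empirical formula is Cl5P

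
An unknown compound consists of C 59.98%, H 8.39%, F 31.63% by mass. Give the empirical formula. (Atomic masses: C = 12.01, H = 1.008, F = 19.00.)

C3H5F

Assume 100 g: 59.98 g C, 8.39 g H, 31.63 g F.
n(C) = 59.98/12.01 = 4.994, n(H) = 8.39/1.008 = 8.323, n(F) = 31.63/19.00 = 1.665
Smallest is F at 1.665 mol; normalising gives C 3.000, H 5.000, F 1.000
≈ 3:5:1 → C3H5F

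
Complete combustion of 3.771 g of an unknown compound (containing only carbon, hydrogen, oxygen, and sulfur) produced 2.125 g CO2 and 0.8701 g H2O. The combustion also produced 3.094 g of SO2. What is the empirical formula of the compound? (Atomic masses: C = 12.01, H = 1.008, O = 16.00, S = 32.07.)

mol C = 2.125 / 44.01 = 0.04828; mass C = 0.04828 × 12.01 = 0.5799 g
mol H = 2 × (0.8701 / 18.02) = 0.09657; mass H = 0.09657 × 1.008 = 0.09734 g
mol S = 3.094 / 64.07 = 0.04829; mass S = 1.549 g
mass O = 3.771 − (2.226) = 1.545 g → mol O = 0.09657
Smallest is C at 0.04828 mol; normalising gives C 1.000, H 2.000, O 2.000, S 1.000
≈ 1:2:2:1 → CH2O2S

CH2O2S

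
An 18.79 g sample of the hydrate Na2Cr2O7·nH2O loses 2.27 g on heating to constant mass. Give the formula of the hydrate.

Na2Cr2O7·2H2O

Mass of anhydrous Na2Cr2O7 = 18.79 − 2.27 = 16.52 g
mol H2O = 2.27 / 18.02 = 0.126
Molar mass of Na2Cr2O7 = 261.98 g/mol → mol Na2Cr2O7 = 16.52 / 261.98 = 0.06306
n = 0.126 / 0.06306 = 2.00 ≈ 2 → Na2Cr2O7·2H2O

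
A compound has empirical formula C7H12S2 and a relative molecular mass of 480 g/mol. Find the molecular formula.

Empirical-formula mass = 160.31 g/mol
n = 480 / 160.31 = 2.99 ≈ 3
Molecular formula = (C7H12S2)3 = C21H36S6

C21H36S6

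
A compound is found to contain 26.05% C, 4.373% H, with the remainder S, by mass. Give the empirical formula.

Assume 100 g: 26.05 g C, 4.373 g H, 69.577 g S.
Moles — C: 26.05 / 12.01 = 2.169 mol; H: 4.373 / 1.008 = 4.338 mol; S: 69.577 / 32.07 = 2.17 mol
Ratios (÷ 2.169): C 1.000, H 2.000, S 1.000
→ CH2S

CH2S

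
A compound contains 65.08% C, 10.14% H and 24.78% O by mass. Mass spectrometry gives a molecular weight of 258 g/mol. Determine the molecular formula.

C14H26O4

Assume 100 g: 65.08 g C, 10.14 g H, 24.78 g O.
n(C) = 65.08/12.01 = 5.419, n(H) = 10.14/1.008 = 10.06, n(O) = 24.78/16.00 = 1.549
Ratios (÷ 1.549): C 3.499, H 6.495, O 1.000
Multiply by 2: C 7.00, H 12.99, O 2.00 → C7H13O2
Empirical-formula mass = 129.17 g/mol
n = 258 / 129.17 = 2.00 ≈ 2
Molecular formula = (C7H13O2)×2 = C14H26O4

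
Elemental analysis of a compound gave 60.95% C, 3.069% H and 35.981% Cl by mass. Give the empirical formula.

C5H3Cl

Assume 100 g: 60.95 g C, 3.069 g H, 35.981 g Cl.
C: 60.95 g ÷ 12.01 g/mol = 5.075 mol
H: 3.069 g ÷ 1.008 g/mol = 3.045 mol
Cl: 35.981 g ÷ 35.45 g/mol = 1.015 mol
Smallest is Cl at 1.015 mol; normalising gives C 5.000, H 3.000, Cl 1.000
≈ 5:3:1 → C5H3Cl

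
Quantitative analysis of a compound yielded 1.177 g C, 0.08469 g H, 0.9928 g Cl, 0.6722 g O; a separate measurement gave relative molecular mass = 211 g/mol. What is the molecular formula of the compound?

C7H6Cl2O3

C: 1.177 g ÷ 12.01 g/mol = 0.098 mol
H: 0.08469 g ÷ 1.008 g/mol = 0.08402 mol
Cl: 0.9928 g ÷ 35.45 g/mol = 0.02801 mol
O: 0.6722 g ÷ 16.00 g/mol = 0.04201 mol
Divide by the smallest (0.02801 mol Cl): C 3.499, H 3.000, Cl 1.000, O 1.500
×2: C 7.00, H 6.00, Cl 2.00, O 3.00 → C7H6Cl2O3
Empirical-formula mass = 209.02 g/mol
n = 211 / 209.02 = 1.01 ≈ 1
Molecular formula = empirical formula = C7H6Cl2O3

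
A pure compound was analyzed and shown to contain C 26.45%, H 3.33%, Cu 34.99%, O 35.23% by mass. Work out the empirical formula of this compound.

C4H6CuO4

Assume 100 g: 26.45 g C, 3.33 g H, 34.99 g Cu, 35.23 g O.
C: 26.45 g ÷ 12.01 g/mol = 2.202 mol
H: 3.33 g ÷ 1.008 g/mol = 3.304 mol
Cu: 34.99 g ÷ 63.55 g/mol = 0.5506 mol
O: 35.23 g ÷ 16.00 g/mol = 2.202 mol
Ratios (÷ 0.5506): C 4.000, H 6.000, Cu 1.000, O 3.999
≈ 4:6:1:4 → C4H6CuO4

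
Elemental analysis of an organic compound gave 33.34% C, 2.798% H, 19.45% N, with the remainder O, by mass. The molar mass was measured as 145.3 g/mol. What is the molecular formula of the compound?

C4H4N2O4

Assume 100 g: 33.34 g C, 2.798 g H, 19.45 g N, 44.412 g O.
n(C) = 33.34/12.01 = 2.776, n(H) = 2.798/1.008 = 2.776, n(N) = 19.45/14.01 = 1.388, n(O) = 44.412/16.00 = 2.776
Divide by the smallest (1.388 mol N): C 2.000, H 1.999, N 1.000, O 1.999
→ C2H2NO2
Empirical-formula mass = 72.05 g/mol
n = 145.3 / 72.05 = 2.02 ≈ 2
Molecular formula = (C2H2NO2)×2 = C4H4N2O4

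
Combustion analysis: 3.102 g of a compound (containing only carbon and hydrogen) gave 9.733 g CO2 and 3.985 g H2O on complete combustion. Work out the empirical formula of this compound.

mol C = 9.733 / 44.01 = 0.2212; mass C = 0.2212 × 12.01 = 2.656 g
mol H = 2 × (3.985 / 18.02) = 0.4423; mass H = 0.4423 × 1.008 = 0.4458 g
Ratios (÷ 0.2212): C 1.000, H 2.000
→ CH2

CH2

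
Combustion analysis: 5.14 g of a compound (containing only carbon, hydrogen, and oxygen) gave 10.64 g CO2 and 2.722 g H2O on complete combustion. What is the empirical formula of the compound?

mol C = 10.64 / 44.01 = 0.2418; mass C = 0.2418 × 12.01 = 2.904 g
mol H = 2 × (2.722 / 18.02) = 0.3021; mass H = 0.3021 × 1.008 = 0.3045 g
mass O = 5.14 − (3.208) = 1.932 g → mol O = 0.1207
Divide by the smallest (0.1207 mol O): C 2.002, H 2.502, O 1.000
Scaling by 2: C 4.00, H 5.00, O 2.00 → C4H5O2

C4H5O2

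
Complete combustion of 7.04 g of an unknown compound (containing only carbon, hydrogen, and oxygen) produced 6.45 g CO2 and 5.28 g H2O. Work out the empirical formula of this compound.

CH4O2

mol C = 6.45 / 44.01 = 0.1466; mass C = 0.1466 × 12.01 = 1.760 g
mol H = 2 × (5.28 / 18.02) = 0.5860; mass H = 0.5860 × 1.008 = 0.5907 g
mass O = 7.04 − (2.351) = 4.689 g → mol O = 0.2931
Ratios (÷ 0.1466): C 1.000, H 3.999, O 2.000
≈ 1:4:2 → CH4O2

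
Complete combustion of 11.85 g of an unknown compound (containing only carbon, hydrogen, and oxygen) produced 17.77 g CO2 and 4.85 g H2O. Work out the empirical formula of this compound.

mol C = 17.77 / 44.01 = 0.4038; mass C = 0.4038 × 12.01 = 4.849 g
mol H = 2 × (4.85 / 18.02) = 0.5383; mass H = 0.5383 × 1.008 = 0.5426 g
mass O = 11.85 − (5.392) = 6.458 g → mol O = 0.4036
Divide by the smallest (0.4036 mol O): C 1.000, H 1.334, O 1.000
×3: C 3.00, H 4.00, O 3.00 → C3H4O3

C3H4O3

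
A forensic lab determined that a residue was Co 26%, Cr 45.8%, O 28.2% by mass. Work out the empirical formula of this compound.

Assume 100 g: 26 g Co, 45.8 g Cr, 28.2 g O.
Moles — Co: 26 / 58.93 = 0.4412 mol; Cr: 45.8 / 52.00 = 0.8808 mol; O: 28.2 / 16.00 = 1.762 mol
Divide by the smallest (0.4412 mol Co): Co 1.000, Cr 1.996, O 3.995
≈ 1:2:4 → CoCr2O4

CoCr2O4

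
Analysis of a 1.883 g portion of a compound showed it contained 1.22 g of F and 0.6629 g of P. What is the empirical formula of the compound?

F3P

Moles — F: 1.22 / 19.00 = 0.06421 mol; P: 0.6629 / 30.97 = 0.0214 mol
Divide by the smallest (0.0214 mol P): F 3.000, P 1.000
→ F3P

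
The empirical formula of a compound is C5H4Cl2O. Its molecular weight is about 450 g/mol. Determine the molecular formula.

C15H12Cl6O3

Empirical-formula mass = 150.98 g/mol
n = 450 / 150.98 = 2.98 ≈ 3
Molecular formula = (C5H4Cl2O)3 = C15H12Cl6O3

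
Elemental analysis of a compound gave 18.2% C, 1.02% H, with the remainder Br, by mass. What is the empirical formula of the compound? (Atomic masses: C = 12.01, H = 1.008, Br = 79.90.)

C3H2Br2

Assume 100 g: 18.2 g C, 1.02 g H, 80.78 g Br.
Moles — C: 18.2 / 12.01 = 1.515 mol; H: 1.02 / 1.008 = 1.012 mol; Br: 80.78 / 79.90 = 1.011 mol
Divide by the smallest (1.011 mol Br): C 1.499, H 1.001, Br 1.000
Scaling by 2: C 3.00, H 2.00, Br 2.00 → C3H2Br2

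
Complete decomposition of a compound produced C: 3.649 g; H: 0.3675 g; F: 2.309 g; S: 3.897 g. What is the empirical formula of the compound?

n(C) = 3.649/12.01 = 0.3038, n(H) = 0.3675/1.008 = 0.3646, n(F) = 2.309/19.00 = 0.1215, n(S) = 3.897/32.07 = 0.1215
Divide by the smallest (0.1215 mol S): C 2.500, H 3.000, F 1.000, S 1.000
×2: C 5.00, H 6.00, F 2.00, S 2.00 → C5H6F2S2

C5H6F2S2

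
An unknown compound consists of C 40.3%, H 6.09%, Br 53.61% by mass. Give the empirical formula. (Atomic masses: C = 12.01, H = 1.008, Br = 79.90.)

C5H9Br

Assume 100 g: 40.3 g C, 6.09 g H, 53.61 g Br.
Moles — C: 40.3 / 12.01 = 3.356 mol; H: 6.09 / 1.008 = 6.042 mol; Br: 53.61 / 79.90 = 0.671 mol
Divide by the smallest (0.671 mol Br): C 5.001, H 9.004, Br 1.000
≈ 5:9:1 → C5H9Br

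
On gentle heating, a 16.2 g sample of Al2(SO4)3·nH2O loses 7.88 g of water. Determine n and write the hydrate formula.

Al2(SO4)3·18H2O

Mass of anhydrous Al2(SO4)3 = 16.2 − 7.88 = 8.32 g
mol H2O = 7.88 / 18.02 = 0.4373
Molar mass of Al2(SO4)3 = 342.17 g/mol → mol Al2(SO4)3 = 8.32 / 342.17 = 0.02432
n = 0.4373 / 0.02432 = 17.98 ≈ 18 → Al2(SO4)3·18H2O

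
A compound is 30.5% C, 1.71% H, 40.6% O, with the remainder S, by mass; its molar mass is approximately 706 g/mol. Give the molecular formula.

C18H12O18S6

Assume 100 g: 30.5 g C, 1.71 g H, 40.6 g O, 27.19 g S.
C: 30.5 g ÷ 12.01 g/mol = 2.54 mol
H: 1.71 g ÷ 1.008 g/mol = 1.696 mol
O: 40.6 g ÷ 16.00 g/mol = 2.538 mol
S: 27.19 g ÷ 32.07 g/mol = 0.8478 mol
Smallest is S at 0.8478 mol; normalising gives C 2.995, H 2.001, O 2.993, S 1.000
≈ 3:2:3:1 → C3H2O3S
Empirical-formula mass = 118.12 g/mol
n = 706 / 118.12 = 5.98 ≈ 6
Molecular formula = (C3H2O3S)×6 = C18H12O18S6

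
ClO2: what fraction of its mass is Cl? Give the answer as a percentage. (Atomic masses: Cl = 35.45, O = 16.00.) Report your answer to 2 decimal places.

Molar mass = 1(35.45) + 2(16.00) = 67.450 g/mol
Mass of Cl per mole = 1 × 35.45 = 35.450 g
% Cl = 35.450 / 67.450 × 100 = 52.56%

52.56%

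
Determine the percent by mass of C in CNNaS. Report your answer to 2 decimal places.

Molar mass = 1(12.01) + 1(14.01) + 1(22.99) + 1(32.07) = 81.080 g/mol
Mass of C per mole = 1 × 12.01 = 12.010 g
% C = 12.010 / 81.080 × 100 = 14.81%

14.81%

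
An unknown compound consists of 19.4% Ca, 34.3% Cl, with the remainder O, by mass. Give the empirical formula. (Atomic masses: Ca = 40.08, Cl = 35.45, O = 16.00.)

Assume 100 g: 19.4 g Ca, 34.3 g Cl, 46.3 g O.
n(Ca) = 19.4/40.08 = 0.484, n(Cl) = 34.3/35.45 = 0.9676, n(O) = 46.3/16.00 = 2.894
Divide by the smallest (0.484 mol Ca): Ca 1.000, Cl 1.999, O 5.978
→ CaCl2O6

CaCl2O6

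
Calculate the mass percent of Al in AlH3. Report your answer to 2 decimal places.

89.92%

Molar mass = 1(26.98) + 3(1.008) = 30.004 g/mol
Mass of Al per mole = 1 × 26.98 = 26.980 g
% Al = 26.980 / 30.004 × 100 = 89.92%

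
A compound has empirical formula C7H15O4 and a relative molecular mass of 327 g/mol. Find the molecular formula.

C14H30O8

Empirical-formula mass = 163.19 g/mol
n = 327 / 163.19 = 2.00 ≈ 2
Molecular formula = (C7H15O4)2 = C14H30O8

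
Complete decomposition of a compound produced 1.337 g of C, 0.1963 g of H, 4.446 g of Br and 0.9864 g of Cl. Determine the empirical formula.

C: 1.337 g ÷ 12.01 g/mol = 0.1113 mol
H: 0.1963 g ÷ 1.008 g/mol = 0.1947 mol
Br: 4.446 g ÷ 79.90 g/mol = 0.05564 mol
Cl: 0.9864 g ÷ 35.45 g/mol = 0.02783 mol
Divide by the smallest (0.02783 mol Cl): C 4.001, H 6.999, Br 2.000, Cl 1.000
≈ 4:7:2:1 → C4H7Br2Cl

C4H7Br2Cl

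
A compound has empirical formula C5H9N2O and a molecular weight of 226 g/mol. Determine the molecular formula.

C10H18N4O2

Empirical-formula mass = 113.14 g/mol
n = 226 / 113.14 = 2.00 ≈ 2
Molecular formula = (C5H9N2O)2 = C10H18N4O2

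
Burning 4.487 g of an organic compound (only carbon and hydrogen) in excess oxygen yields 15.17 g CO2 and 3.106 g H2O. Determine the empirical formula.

mol C = 15.17 / 44.01 = 0.3447; mass C = 0.3447 × 12.01 = 4.140 g
mol H = 2 × (3.106 / 18.02) = 0.3447; mass H = 0.3447 × 1.008 = 0.3475 g
Ratios (÷ 0.3447): C 1.000, H 1.000
→ CH

CH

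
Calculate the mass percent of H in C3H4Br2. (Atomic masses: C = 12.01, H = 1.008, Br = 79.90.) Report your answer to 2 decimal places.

Molar mass = 3(12.01) + 4(1.008) + 2(79.90) = 199.862 g/mol
Mass of H per mole = 4 × 1.008 = 4.032 g
% H = 4.032 / 199.862 × 100 = 2.02%

2.02%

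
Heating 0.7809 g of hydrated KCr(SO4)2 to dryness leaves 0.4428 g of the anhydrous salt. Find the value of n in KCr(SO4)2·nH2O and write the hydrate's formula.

KCr(SO4)2·12H2O

Mass of water lost = 0.7809 − 0.4428 = 0.3381 g → 0.3381 / 18.02 = 0.01876 mol H2O
Molar mass of KCr(SO4)2 = 283.24 g/mol → mol KCr(SO4)2 = 0.4428 / 283.24 = 0.001563
n = 0.01876 / 0.001563 = 12.00 ≈ 12 → KCr(SO4)2·12H2O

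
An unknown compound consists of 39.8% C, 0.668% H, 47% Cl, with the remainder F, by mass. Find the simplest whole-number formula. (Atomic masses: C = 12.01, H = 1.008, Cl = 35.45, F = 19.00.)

Assume 100 g: 39.8 g C, 0.668 g H, 47 g Cl, 12.53 g F.
Moles — C: 39.8 / 12.01 = 3.314 mol; H: 0.668 / 1.008 = 0.6627 mol; Cl: 47 / 35.45 = 1.326 mol; F: 12.53 / 19.00 = 0.6595 mol
Ratios (÷ 0.6595): C 5.025, H 1.005, Cl 2.010, F 1.000
≈ 5:1:2:1 → C5HCl2F

C5HCl2F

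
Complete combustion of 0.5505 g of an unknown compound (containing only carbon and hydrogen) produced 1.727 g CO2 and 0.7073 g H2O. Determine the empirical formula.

CH2

mol C = 1.727 / 44.01 = 0.03924; mass C = 0.03924 × 12.01 = 0.4713 g
mol H = 2 × (0.7073 / 18.02) = 0.07850; mass H = 0.07850 × 1.008 = 0.07913 g
Smallest is C at 0.03924 mol; normalising gives C 1.000, H 2.000
Ratio ≈ 1:2, so the empirical formula is CH2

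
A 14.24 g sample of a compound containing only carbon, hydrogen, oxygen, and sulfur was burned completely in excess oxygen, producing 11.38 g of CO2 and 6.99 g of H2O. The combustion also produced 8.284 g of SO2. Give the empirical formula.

C2H6O3S

mol C = 11.38 / 44.01 = 0.2586; mass C = 0.2586 × 12.01 = 3.106 g
mol H = 2 × (6.99 / 18.02) = 0.7758; mass H = 0.7758 × 1.008 = 0.7820 g
mol S = 8.284 / 64.07 = 0.1293; mass S = 4.147 g
mass O = 14.24 − (8.034) = 6.206 g → mol O = 0.3879
Ratios (÷ 0.1293): C 2.000, H 6.000, O 3.000, S 1.000
≈ 2:6:3:1 → C2H6O3S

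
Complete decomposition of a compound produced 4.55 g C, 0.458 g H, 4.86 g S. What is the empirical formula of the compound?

Moles — C: 4.55 / 12.01 = 0.3789 mol; H: 0.458 / 1.008 = 0.4544 mol; S: 4.86 / 32.07 = 0.1515 mol
Smallest is S at 0.1515 mol; normalising gives C 2.500, H 2.998, S 1.000
Multiply by 2: C 5.00, H 6.00, S 2.00 → C5H6S2

C5H6S2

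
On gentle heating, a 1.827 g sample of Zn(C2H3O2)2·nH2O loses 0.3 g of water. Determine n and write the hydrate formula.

Zn(C2H3O2)2·2H2O

Mass of anhydrous Zn(C2H3O2)2 = 1.827 − 0.3 = 1.527 g
mol H2O = 0.3 / 18.02 = 0.01665
Molar mass of Zn(C2H3O2)2 = 183.47 g/mol → mol Zn(C2H3O2)2 = 1.527 / 183.47 = 0.008323
n = 0.01665 / 0.008323 = 2.00 ≈ 2 → Zn(C2H3O2)2·2H2O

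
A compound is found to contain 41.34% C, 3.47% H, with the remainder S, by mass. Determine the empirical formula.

C2H2S

Assume 100 g: 41.34 g C, 3.47 g H, 55.19 g S.
n(C) = 41.34/12.01 = 3.442, n(H) = 3.47/1.008 = 3.442, n(S) = 55.19/32.07 = 1.721
Divide by the smallest (1.721 mol S): C 2.000, H 2.000, S 1.000
Ratio ≈ 2:2:1, so the empirical formula is C2H2S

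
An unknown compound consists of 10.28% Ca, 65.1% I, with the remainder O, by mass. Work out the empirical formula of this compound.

CaI2O6

Assume 100 g: 10.28 g Ca, 65.1 g I, 24.62 g O.
n(Ca) = 10.28/40.08 = 0.2565, n(I) = 65.1/126.90 = 0.513, n(O) = 24.62/16.00 = 1.539
Ratios (÷ 0.2565): Ca 1.000, I 2.000, O 5.999
→ CaI2O6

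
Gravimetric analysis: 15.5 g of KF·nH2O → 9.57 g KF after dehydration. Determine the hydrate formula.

Mass of water lost = 15.5 − 9.57 = 5.93 g → 5.93 / 18.02 = 0.3291 mol H2O
Molar mass of KF = 58.10 g/mol → mol KF = 9.57 / 58.10 = 0.1647
n = 0.3291 / 0.1647 = 2.00 ≈ 2 → KF·2H2O

KF·2H2O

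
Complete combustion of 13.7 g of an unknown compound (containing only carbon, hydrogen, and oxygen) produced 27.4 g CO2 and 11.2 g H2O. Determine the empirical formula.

mol C = 27.4 / 44.01 = 0.6226; mass C = 0.6226 × 12.01 = 7.477 g
mol H = 2 × (11.2 / 18.02) = 1.243; mass H = 1.243 × 1.008 = 1.253 g
mass O = 13.7 − (8.730) = 4.970 g → mol O = 0.3106
Ratios (÷ 0.3106): C 2.004, H 4.002, O 1.000
→ C2H4O

C2H4O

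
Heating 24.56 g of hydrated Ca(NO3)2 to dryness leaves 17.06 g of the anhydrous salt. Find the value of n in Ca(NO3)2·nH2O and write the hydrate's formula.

Ca(NO3)2·4H2O

Mass of water lost = 24.56 − 17.06 = 7.5 g → 7.5 / 18.02 = 0.4162 mol H2O
Molar mass of Ca(NO3)2 = 164.10 g/mol → mol Ca(NO3)2 = 17.06 / 164.10 = 0.104
n = 0.4162 / 0.104 = 4.00 ≈ 4 → Ca(NO3)2·4H2O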